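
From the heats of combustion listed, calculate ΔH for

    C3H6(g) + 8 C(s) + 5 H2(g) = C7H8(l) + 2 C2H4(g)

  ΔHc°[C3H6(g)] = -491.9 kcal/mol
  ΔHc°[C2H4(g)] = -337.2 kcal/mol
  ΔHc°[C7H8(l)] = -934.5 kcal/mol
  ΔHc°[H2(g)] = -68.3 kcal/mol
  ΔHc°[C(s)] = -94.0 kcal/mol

With combustion enthalpies, reactants minus products:
= [1·(-491.9) + 8·(-94.0) + 5·(-68.3)] − [1·(-934.5) + 2·(-337.2)]
= 23.5 kcal/mol

ΔH = 23.5 kcal/mol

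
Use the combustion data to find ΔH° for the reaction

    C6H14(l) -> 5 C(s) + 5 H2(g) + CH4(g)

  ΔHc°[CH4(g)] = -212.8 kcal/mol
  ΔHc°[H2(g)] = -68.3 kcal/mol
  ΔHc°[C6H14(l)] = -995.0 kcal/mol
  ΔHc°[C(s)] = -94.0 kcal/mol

Using ΔH = Σ nΔHc°(reactants) − Σ nΔHc°(products):
= [1·(-995.0)] − [5·(-94.0) + 5·(-68.3) + 1·(-212.8)]
= 29.3 kcal/mol

ΔH° = 29.3 kcal/mol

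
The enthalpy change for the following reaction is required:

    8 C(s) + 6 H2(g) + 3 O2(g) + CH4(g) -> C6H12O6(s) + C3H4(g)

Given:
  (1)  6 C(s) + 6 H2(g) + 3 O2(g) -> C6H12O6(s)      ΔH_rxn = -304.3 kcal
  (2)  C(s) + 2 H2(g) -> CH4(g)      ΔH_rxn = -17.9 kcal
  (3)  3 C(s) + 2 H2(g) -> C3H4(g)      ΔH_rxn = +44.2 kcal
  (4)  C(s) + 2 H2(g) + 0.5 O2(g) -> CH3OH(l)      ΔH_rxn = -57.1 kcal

ΔH_rxn = -242.2 kcal

(1) as written (C6H12O6(s) already on the product side): -304.3 kcal
(2) reversed (CH4(g) must end up as a reactant): +17.9 kcal
(3) as written (C3H4(g) already on the product side): +44.2 kcal
(4): not needed (CH3OH(l) appears nowhere else).
By Hess's law, ΔH_rxn = (1)·(-304.3) + (-1)·(-17.9) + (1)·(+44.2) = -242.2 kcal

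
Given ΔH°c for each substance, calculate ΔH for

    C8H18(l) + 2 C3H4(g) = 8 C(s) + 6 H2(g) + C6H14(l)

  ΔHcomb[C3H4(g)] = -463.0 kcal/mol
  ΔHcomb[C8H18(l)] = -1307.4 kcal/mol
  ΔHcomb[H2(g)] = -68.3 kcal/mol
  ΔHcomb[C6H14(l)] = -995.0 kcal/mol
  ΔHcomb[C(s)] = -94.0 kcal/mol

ΔH = -76.6 kcal/mol

With combustion enthalpies, reactants minus products:
= [1·(-1307.4) + 2·(-463.0)] − [8·(-94.0) + 6·(-68.3) + 1·(-995.0)]
= -76.6 kcal/mol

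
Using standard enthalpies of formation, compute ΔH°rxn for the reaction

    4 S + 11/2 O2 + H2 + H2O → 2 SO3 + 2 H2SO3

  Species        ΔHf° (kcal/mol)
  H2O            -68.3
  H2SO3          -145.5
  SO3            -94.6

ΔH°rxn = -411.9 kcal/mol

ΔH°rxn = Σ nΔHf°(products) − Σ nΔHf°(reactants).
Products: 2·(-94.6) + 2·(-145.5) = -480.2
Reactants: 4·(+0.0) + 11/2·(+0.0) + 1·(+0.0) + 1·(-68.3) = -68.3
ΔH°rxn = (-480.2) − (-68.3) = -411.9 kcal/mol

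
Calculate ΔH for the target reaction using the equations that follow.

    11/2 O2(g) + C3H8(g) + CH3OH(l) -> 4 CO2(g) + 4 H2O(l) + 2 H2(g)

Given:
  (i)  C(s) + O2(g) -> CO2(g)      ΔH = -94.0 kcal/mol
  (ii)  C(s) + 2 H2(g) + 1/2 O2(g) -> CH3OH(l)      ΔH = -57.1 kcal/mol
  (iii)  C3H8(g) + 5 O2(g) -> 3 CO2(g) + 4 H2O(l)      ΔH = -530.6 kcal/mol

(i) as written: -94.0 kcal/mol
(ii) reversed (reverse to put CH3OH(l) on the reactant side): +57.1 kcal/mol
(iii) as written (C3H8(g) already on the reactant side): -530.6 kcal/mol
ΔH = (-94.0) + (+57.1) + (-530.6) = -567.5 kcal/mol

ΔH = -567.5 kcal/mol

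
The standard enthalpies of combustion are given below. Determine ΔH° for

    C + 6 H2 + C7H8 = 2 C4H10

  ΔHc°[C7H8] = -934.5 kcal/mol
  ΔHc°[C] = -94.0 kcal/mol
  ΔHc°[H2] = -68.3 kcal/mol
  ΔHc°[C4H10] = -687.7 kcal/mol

ΔH° = -62.9 kcal/mol

With combustion enthalpies, reactants minus products:
= [1·(-94.0) + 6·(-68.3) + 1·(-934.5)] − [2·(-687.7)]
= -62.9 kcal/mol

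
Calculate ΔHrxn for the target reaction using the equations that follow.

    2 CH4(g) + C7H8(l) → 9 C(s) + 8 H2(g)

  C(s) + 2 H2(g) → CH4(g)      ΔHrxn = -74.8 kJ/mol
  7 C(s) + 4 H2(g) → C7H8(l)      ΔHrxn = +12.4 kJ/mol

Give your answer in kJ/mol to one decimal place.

equation 1 reversed and × 2: (-2)·(-74.8) = +149.6 kJ/mol
equation 2 reversed: -12.4 kJ/mol
ΔHrxn = (+149.6) + (-12.4) = 137.2 kJ/mol

ΔHrxn = 137.2 kJ/mol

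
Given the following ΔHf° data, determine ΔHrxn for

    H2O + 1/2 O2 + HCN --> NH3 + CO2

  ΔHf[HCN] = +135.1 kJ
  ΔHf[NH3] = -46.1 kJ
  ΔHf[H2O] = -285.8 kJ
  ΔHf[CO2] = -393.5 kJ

ΔHrxn = -288.9 kJ

Products: 1·(-46.1) + 1·(-393.5) = -439.6
Reactants: 1·(-285.8) + 1/2·(+0.0) + 1·(+135.1) = -150.7
ΔHrxn = (-439.6) − (-150.7) = -288.9 kJ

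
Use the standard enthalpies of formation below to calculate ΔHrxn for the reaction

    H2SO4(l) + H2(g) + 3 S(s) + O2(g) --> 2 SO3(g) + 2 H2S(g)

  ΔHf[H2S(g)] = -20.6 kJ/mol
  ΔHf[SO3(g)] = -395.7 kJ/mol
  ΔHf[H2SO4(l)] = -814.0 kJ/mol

ΔH°rxn = Σ nΔHf°(products) − Σ nΔHf°(reactants).
Products: 2·(-395.7) + 2·(-20.6) = -832.6
Reactants: 1·(-814.0) + 1·(+0.0) + 3·(+0.0) + 1·(+0.0) = -814.0
ΔHrxn = (-832.6) − (-814.0) = -18.6 kJ/mol

ΔHrxn = -18.6 kJ/mol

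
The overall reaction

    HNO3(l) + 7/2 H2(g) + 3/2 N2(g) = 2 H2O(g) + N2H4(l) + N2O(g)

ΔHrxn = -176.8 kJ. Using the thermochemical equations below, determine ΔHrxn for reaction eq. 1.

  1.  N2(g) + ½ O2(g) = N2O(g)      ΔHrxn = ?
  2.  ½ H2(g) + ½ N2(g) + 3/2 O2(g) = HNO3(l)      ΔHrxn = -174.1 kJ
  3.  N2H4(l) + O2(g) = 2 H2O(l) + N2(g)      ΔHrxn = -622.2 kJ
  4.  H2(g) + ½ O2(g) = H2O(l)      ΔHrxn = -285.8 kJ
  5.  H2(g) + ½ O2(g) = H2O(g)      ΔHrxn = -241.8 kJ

ΔHrxn = 82.1 kJ

eq. 1 as written (N2O(g) already on the product side): contributes x
eq. 2 reversed (reverse to put HNO3(l) on the reactant side): +174.1 kJ
eq. 3 reversed (N2H4(l) must end up as a product): +622.2 kJ
eq. 4 × 2: (2)·(-285.8) = -571.6 kJ
eq. 5 × 2 (scale by 2 for the 2 H2O(g)): (2)·(-241.8) = -483.6 kJ
-176.8 = (+174.1) + (+622.2) + (-571.6) + (-483.6) + x
x = (-176.8 − (-258.9)) / (1) = 82.1 kJ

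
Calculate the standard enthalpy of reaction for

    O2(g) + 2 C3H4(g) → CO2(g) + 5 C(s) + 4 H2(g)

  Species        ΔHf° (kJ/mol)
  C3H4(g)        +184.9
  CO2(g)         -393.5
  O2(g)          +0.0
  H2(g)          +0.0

ΔH° = -763.3 kJ/mol

Products: 1·(-393.5) + 5·(+0.0) + 4·(+0.0) = -393.5
Reactants: 1·(+0.0) + 2·(+184.9) = +369.8
ΔH° = (-393.5) − (+369.8) = -763.3 kJ/mol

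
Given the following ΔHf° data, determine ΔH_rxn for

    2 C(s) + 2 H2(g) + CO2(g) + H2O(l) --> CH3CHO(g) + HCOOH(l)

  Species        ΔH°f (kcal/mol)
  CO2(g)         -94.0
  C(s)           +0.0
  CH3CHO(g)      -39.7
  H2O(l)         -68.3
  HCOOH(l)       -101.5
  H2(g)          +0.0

ΔH_rxn = 21.1 kcal/mol

Products: 1·(-39.7) + 1·(-101.5) = -141.2
Reactants: 2·(+0.0) + 2·(+0.0) + 1·(-94.0) + 1·(-68.3) = -162.3
ΔH_rxn = (-141.2) − (-162.3) = 21.1 kcal/mol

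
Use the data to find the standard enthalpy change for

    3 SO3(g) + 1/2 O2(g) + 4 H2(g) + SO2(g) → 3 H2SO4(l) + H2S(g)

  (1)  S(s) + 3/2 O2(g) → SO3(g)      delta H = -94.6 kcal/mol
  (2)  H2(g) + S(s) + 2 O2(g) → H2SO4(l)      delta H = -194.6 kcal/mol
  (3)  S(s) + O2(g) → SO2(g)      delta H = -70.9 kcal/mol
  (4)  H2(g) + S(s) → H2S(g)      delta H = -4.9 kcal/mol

(1) reversed and × 3 (SO3(g) must end up as a reactant; ×3 to match 3 SO3(g) in the target): (-3)·(-94.6) = +283.8 kcal/mol
(2) × 3 (×3 to match 3 H2SO4(l) in the target): (3)·(-194.6) = -583.8 kcal/mol
(3) reversed (SO2(g) must end up as a reactant): +70.9 kcal/mol
(4) as written (H2S(g) already on the product side): -4.9 kcal/mol
Since enthalpy is a state function, delta H = (+283.8) + (-583.8) + (+70.9) + (-4.9) = -234.0 kcal/mol

delta H = -234.0 kcal/mol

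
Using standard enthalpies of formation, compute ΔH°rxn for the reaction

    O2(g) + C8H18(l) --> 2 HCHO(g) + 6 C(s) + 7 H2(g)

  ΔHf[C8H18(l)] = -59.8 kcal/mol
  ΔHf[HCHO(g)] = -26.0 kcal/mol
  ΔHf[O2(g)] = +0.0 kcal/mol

ΔH°rxn = 7.8 kcal/mol

Products: 2·(-26.0) + 6·(+0.0) + 7·(+0.0) = -52.0
Reactants: 1·(+0.0) + 1·(-59.8) = -59.8
ΔH°rxn = (-52.0) − (-59.8) = 7.8 kcal/mol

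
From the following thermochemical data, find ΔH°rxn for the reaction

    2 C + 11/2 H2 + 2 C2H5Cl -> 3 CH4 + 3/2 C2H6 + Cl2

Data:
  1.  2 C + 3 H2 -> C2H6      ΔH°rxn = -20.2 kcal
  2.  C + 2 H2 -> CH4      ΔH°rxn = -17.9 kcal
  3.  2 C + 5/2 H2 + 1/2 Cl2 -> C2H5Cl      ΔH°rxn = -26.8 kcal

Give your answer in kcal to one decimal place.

ΔH°rxn = -30.4 kcal

eq. 1 × 3/2 (scale by 3/2 for the 3/2 C2H6): (3/2)·(-20.2) = -30.3 kcal
eq. 2 × 3 (scale by 3 for the 3 CH4): (3)·(-17.9) = -53.7 kcal
eq. 3 reversed and × 2 (C2H5Cl must end up as a reactant; scale by 2 for the 2 C2H5Cl): (-2)·(-26.8) = +53.6 kcal
Summing the manipulated equations, ΔH°rxn = (3/2)·(-20.2) + (3)·(-17.9) + (-2)·(-26.8) = -30.4 kcal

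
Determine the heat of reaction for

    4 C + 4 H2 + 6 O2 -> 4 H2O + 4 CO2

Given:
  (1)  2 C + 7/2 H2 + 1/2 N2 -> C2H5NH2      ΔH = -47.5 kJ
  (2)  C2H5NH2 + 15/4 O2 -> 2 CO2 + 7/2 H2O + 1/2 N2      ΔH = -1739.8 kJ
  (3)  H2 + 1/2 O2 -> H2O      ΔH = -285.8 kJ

ΔH = -2717.2 kJ

(1) × 2 (scale by 2 for the 4 C): (2)·(-47.5) = -95.0 kJ
(2) × 2 (×2 to match 4 CO2 in the target): (2)·(-1739.8) = -3479.6 kJ
(3) reversed and × 3: (-3)·(-285.8) = +857.4 kJ
ΔH = (2)·(-47.5) + (2)·(-1739.8) + (-3)·(-285.8) = -2717.2 kJ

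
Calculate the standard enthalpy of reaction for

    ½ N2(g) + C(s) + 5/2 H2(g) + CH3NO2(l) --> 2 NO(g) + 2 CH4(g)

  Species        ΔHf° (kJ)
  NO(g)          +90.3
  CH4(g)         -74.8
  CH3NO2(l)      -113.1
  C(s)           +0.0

ΔH° = 144.1 kJ

Products: 2·(+90.3) + 2·(-74.8) = +31.0
Reactants: 1/2·(+0.0) + 1·(+0.0) + 5/2·(+0.0) + 1·(-113.1) = -113.1
ΔH° = (+31.0) − (-113.1) = 144.1 kJ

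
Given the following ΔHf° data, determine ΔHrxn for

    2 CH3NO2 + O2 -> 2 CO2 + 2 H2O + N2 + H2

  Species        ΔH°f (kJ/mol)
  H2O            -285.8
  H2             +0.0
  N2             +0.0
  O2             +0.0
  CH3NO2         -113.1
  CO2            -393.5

ΔHrxn = -1132.4 kJ/mol

ΔH°rxn = Σ nΔHf°(products) − Σ nΔHf°(reactants).
Products: 2·(-393.5) + 2·(-285.8) + 1·(+0.0) + 1·(+0.0) = -1358.6
Reactants: 2·(-113.1) + 1·(+0.0) = -226.2
ΔHrxn = (-1358.6) − (-226.2) = -1132.4 kJ/mol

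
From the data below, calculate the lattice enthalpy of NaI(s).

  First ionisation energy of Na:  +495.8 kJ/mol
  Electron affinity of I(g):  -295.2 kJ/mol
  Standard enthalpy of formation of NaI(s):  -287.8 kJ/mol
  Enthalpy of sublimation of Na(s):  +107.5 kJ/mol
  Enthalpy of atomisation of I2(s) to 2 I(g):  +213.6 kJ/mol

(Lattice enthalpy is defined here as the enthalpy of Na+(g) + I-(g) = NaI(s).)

U = -702.7 kJ/mol

ΔHf° = 1·ΔHsub + 1·(ΣIE) + 1/2·D(I2) + 1·EA + U
-287.8 = 1·(+107.5) + 1·(+495.8) + 1/2·(+213.6) + 1·(-295.2) + U
U = -287.8 − (+414.9) = -702.7 kJ/mol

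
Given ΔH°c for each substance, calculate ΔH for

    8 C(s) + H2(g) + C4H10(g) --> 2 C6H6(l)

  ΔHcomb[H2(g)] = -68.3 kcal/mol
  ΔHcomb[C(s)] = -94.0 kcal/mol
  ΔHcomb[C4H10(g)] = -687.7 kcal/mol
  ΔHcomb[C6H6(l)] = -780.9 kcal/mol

ΔH = 53.8 kcal/mol

With combustion enthalpies, reactants minus products:
= [8·(-94.0) + 1·(-68.3) + 1·(-687.7)] − [2·(-780.9)]
= 53.8 kcal/mol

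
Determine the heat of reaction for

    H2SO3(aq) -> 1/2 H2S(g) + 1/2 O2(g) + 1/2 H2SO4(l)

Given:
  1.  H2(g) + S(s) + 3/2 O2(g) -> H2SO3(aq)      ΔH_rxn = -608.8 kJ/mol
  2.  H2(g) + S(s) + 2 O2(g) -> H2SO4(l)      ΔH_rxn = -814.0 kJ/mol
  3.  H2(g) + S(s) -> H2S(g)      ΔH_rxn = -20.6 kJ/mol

ΔH_rxn = 191.5 kJ/mol

eq. 1 reversed (reverse to put H2SO3(aq) on the reactant side): +608.8 kJ/mol
eq. 2 × 1/2 (scale by 1/2 for the 1/2 H2SO4(l)): (1/2)·(-814.0) = -407.0 kJ/mol
eq. 3 × 1/2 (scale by 1/2 for the 1/2 H2S(g)): (1/2)·(-20.6) = -10.3 kJ/mol
ΔH_rxn = (+608.8) + (-407.0) + (-10.3) = 191.5 kJ/mol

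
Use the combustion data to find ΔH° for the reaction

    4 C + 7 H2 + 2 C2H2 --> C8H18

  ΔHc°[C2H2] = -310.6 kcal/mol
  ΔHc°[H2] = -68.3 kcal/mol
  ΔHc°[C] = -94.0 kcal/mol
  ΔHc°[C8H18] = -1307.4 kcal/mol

ΔH° = -167.9 kcal/mol

With combustion enthalpies, reactants minus products:
= [4·(-94.0) + 7·(-68.3) + 2·(-310.6)] − [1·(-1307.4)]
= -167.9 kcal/mol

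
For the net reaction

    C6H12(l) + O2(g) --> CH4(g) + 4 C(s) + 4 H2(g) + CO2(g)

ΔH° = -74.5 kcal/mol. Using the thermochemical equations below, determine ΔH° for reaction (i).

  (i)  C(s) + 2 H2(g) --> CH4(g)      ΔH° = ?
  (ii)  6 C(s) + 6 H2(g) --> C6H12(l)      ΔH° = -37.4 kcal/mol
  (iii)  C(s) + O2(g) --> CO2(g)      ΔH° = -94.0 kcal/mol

ΔH° = -17.9 kcal/mol

(i) as written: contributes x
(ii) reversed: +37.4 kcal/mol
(iii) as written: -94.0 kcal/mol
-74.5 = (+37.4) + (-94.0) + x
x = (-74.5 − (-56.6)) / (1) = -17.9 kcal/mol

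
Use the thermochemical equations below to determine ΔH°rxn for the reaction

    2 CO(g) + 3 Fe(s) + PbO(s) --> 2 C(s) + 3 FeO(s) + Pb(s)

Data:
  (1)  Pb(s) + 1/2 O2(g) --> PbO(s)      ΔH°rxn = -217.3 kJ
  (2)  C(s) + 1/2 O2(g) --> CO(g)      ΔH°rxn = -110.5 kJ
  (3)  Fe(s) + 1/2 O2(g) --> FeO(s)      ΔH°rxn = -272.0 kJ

ΔH°rxn = -377.7 kJ

(1) reversed: +217.3 kJ
(2) reversed and × 2: (-2)·(-110.5) = +221.0 kJ
(3) × 3: (3)·(-272.0) = -816.0 kJ
Since enthalpy is a state function, ΔH°rxn = (-1)·(-217.3) + (-2)·(-110.5) + (3)·(-272.0) = -377.7 kJ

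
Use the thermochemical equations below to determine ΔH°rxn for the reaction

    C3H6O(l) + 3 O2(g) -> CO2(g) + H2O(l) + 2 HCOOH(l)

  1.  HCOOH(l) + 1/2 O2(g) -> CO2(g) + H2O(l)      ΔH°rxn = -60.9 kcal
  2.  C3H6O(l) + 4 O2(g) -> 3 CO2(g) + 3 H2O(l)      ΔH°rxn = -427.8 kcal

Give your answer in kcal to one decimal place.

eq. 1 reversed and × 2: (-2)·(-60.9) = +121.8 kcal
eq. 2 as written: -427.8 kcal
By Hess's law, ΔH°rxn = (+121.8) + (-427.8) = -306.0 kcal

ΔH°rxn = -306.0 kcal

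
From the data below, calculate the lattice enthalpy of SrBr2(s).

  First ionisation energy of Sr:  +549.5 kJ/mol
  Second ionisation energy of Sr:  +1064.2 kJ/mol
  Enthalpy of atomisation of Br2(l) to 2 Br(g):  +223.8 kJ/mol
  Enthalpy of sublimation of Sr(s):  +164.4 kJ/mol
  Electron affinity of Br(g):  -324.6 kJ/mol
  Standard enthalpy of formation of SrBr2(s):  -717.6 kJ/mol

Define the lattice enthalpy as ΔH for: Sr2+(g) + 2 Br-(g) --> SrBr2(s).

ΔHf° = 1·ΔHsub + 1·(ΣIE) + 1·D(Br2) + 2·EA + U
-717.6 = 1·(+164.4) + 1·(+1613.7) + 1·(+223.8) + 2·(-324.6) + U
U = -717.6 − (+1352.7) = -2070.3 kJ/mol

U = -2070.3 kJ/mol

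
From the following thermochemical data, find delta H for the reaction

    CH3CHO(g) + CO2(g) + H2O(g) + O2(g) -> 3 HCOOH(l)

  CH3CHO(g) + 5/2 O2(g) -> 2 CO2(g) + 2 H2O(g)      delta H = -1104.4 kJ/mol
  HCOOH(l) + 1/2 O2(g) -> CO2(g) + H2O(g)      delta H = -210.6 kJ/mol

delta H = -472.6 kJ/mol

equation 1 as written: -1104.4 kJ/mol
equation 2 reversed and × 3: (-3)·(-210.6) = +631.8 kJ/mol
Since enthalpy is a state function, delta H = (1)·(-1104.4) + (-3)·(-210.6) = -472.6 kJ/mol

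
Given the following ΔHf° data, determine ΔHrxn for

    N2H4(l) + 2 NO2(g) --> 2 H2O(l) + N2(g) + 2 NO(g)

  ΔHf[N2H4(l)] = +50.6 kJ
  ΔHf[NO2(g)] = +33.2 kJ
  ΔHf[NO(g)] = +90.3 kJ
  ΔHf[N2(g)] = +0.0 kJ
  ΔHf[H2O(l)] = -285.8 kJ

ΔH°rxn = Σ nΔHf°(products) − Σ nΔHf°(reactants).
Products: 2·(-285.8) + 1·(+0.0) + 2·(+90.3) = -391.0
Reactants: 1·(+50.6) + 2·(+33.2) = +117.0
ΔHrxn = (-391.0) − (+117.0) = -508.0 kJ

ΔHrxn = -508.0 kJ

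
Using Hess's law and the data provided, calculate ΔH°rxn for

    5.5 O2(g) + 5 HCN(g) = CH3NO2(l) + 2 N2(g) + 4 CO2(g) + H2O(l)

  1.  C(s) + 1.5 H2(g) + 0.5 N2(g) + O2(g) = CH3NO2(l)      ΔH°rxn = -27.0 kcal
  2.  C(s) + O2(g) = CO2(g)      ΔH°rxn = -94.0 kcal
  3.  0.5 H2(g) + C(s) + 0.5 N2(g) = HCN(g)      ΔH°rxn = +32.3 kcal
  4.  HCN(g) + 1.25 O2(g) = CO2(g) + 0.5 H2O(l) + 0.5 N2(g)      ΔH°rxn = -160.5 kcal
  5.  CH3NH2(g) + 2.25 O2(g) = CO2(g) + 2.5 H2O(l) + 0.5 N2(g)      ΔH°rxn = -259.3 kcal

eq. 1 as written: -27.0 kcal
eq. 2 × 2: (2)·(-94.0) = -188.0 kcal
eq. 3 reversed and × 3: (-3)·(+32.3) = -96.9 kcal
eq. 4 × 2: (2)·(-160.5) = -321.0 kcal
eq. 5: not needed.
ΔH°rxn = (-27.0) + (-188.0) + (-96.9) + (-321.0) = -632.9 kcal

ΔH°rxn = -632.9 kcal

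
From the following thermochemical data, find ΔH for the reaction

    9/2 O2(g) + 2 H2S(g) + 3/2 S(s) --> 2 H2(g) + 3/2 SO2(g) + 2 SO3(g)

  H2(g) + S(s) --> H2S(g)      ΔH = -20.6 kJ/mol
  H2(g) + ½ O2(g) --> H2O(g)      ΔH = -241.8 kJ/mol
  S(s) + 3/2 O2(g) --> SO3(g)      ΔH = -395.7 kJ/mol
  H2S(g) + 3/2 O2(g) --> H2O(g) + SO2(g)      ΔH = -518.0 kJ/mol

equation 1 reversed and × 1/2: (-1/2)·(-20.6) = +10.3 kJ/mol
equation 2 reversed and × 3/2: (-3/2)·(-241.8) = +362.7 kJ/mol
equation 3 × 2: (2)·(-395.7) = -791.4 kJ/mol
equation 4 × 3/2: (3/2)·(-518.0) = -777.0 kJ/mol
Combining the equations, ΔH = (+10.3) + (+362.7) + (-791.4) + (-777.0) = -1195.4 kJ/mol

ΔH = -1195.4 kJ/mol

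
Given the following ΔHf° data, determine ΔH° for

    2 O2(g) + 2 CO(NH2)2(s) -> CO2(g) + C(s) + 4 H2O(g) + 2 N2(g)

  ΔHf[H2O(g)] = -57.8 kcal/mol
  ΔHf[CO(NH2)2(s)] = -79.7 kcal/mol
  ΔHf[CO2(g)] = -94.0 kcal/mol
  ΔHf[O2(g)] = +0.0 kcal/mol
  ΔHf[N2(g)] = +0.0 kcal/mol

ΔH° = -165.8 kcal/mol

Products: 1·(-94.0) + 1·(+0.0) + 4·(-57.8) + 2·(+0.0) = -325.2
Reactants: 2·(+0.0) + 2·(-79.7) = -159.4
ΔH° = (-325.2) − (-159.4) = -165.8 kcal/mol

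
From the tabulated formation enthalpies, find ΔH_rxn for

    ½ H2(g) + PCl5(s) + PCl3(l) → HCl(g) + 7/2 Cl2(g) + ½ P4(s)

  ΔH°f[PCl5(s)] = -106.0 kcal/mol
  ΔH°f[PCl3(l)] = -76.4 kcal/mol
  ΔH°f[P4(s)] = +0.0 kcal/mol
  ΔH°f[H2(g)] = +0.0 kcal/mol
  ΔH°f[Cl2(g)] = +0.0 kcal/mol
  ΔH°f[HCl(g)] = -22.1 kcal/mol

ΔH_rxn = 160.3 kcal/mol

Products: 1·(-22.1) + 7/2·(+0.0) + 1/2·(+0.0) = -22.1
Reactants: 1/2·(+0.0) + 1·(-106.0) + 1·(-76.4) = -182.4
ΔH_rxn = (-22.1) − (-182.4) = 160.3 kcal/mol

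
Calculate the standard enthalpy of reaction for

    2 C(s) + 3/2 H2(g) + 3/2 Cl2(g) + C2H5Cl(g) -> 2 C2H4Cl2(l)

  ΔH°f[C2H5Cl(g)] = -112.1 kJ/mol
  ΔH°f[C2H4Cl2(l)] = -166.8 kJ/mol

ΔH° = -221.5 kJ/mol

Products: 2·(-166.8) = -333.6
Reactants: 2·(+0.0) + 3/2·(+0.0) + 3/2·(+0.0) + 1·(-112.1) = -112.1
ΔH° = (-333.6) − (-112.1) = -221.5 kJ/mol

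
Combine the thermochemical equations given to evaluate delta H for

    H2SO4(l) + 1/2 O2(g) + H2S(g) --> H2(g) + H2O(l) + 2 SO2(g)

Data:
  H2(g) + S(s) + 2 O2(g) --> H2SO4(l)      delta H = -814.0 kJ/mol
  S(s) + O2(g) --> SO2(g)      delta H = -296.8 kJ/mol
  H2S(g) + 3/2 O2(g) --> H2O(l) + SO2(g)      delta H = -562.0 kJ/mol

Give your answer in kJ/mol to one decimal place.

equation 1 reversed: +814.0 kJ/mol
equation 2 as written: -296.8 kJ/mol
equation 3 as written: -562.0 kJ/mol
delta H = (+814.0) + (-296.8) + (-562.0) = -44.8 kJ/mol

delta H = -44.8 kJ/mol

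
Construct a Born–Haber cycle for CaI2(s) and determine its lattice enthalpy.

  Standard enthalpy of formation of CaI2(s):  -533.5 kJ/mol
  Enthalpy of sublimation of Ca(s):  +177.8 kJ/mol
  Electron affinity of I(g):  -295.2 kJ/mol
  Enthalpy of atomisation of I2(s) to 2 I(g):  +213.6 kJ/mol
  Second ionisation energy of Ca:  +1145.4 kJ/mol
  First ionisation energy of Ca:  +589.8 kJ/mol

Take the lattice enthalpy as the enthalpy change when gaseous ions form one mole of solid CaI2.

U = -2069.7 kJ/mol

ΔHf° = 1·ΔHsub + 1·(ΣIE) + 1·D(I2) + 2·EA + U
-533.5 = 1·(+177.8) + 1·(+1735.2) + 1·(+213.6) + 2·(-295.2) + U
U = -533.5 − (+1536.2) = -2069.7 kJ/mol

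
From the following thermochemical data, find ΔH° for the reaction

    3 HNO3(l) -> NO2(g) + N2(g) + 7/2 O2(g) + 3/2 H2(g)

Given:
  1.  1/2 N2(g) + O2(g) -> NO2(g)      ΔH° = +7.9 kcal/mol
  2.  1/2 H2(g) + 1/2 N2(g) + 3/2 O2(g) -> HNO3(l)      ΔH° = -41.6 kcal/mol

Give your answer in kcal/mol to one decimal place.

ΔH° = 132.7 kcal/mol

eq. 1 as written (NO2(g) already on the product side): +7.9 kcal/mol
eq. 2 reversed and × 3 (reverse to put HNO3(l) on the reactant side; scale by 3 for the 3 HNO3(l)): (-3)·(-41.6) = +124.8 kcal/mol
Summing the manipulated equations, ΔH° = (1)·(+7.9) + (-3)·(-41.6) = 132.7 kcal/mol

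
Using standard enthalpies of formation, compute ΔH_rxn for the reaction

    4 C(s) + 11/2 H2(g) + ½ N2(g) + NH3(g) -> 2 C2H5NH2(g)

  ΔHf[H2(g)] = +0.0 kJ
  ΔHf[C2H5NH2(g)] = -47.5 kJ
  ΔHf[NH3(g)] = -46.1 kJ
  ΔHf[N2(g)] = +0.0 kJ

Products: 2·(-47.5) = -95.0
Reactants: 4·(+0.0) + 11/2·(+0.0) + 1/2·(+0.0) + 1·(-46.1) = -46.1
ΔH_rxn = (-95.0) − (-46.1) = -48.9 kJ

ΔH_rxn = -48.9 kJ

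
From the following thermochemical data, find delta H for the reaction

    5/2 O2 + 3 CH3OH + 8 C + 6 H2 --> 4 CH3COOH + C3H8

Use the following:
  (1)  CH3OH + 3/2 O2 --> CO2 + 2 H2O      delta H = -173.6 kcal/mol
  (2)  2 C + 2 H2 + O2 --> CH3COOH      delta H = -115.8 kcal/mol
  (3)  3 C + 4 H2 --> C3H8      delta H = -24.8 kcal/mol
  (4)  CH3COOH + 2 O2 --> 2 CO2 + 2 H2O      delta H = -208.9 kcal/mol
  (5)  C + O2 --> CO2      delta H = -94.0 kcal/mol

delta H = -316.7 kcal/mol

(1) × 3 (×3 to match 3 CH3OH in the target): (3)·(-173.6) = -520.8 kcal/mol
(2) as written: -115.8 kcal/mol
(3) as written (C3H8 already on the product side): -24.8 kcal/mol
(4) reversed and × 3: (-3)·(-208.9) = +626.7 kcal/mol
(5) × 3: (3)·(-94.0) = -282.0 kcal/mol
delta H = (-520.8) + (-115.8) + (-24.8) + (+626.7) + (-282.0) = -316.7 kcal/mol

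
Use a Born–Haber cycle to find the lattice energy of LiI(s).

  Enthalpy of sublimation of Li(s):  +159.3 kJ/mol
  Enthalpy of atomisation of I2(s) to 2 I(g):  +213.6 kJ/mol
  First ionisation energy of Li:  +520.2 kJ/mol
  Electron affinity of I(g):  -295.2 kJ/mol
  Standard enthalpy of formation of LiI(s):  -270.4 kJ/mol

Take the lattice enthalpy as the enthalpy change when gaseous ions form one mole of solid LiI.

U = -761.5 kJ/mol

ΔHf° = 1·ΔHsub + 1·(ΣIE) + 1/2·D(I2) + 1·EA + U
-270.4 = 1·(+159.3) + 1·(+520.2) + 1/2·(+213.6) + 1·(-295.2) + U
U = -270.4 − (+491.1) = -761.5 kJ/mol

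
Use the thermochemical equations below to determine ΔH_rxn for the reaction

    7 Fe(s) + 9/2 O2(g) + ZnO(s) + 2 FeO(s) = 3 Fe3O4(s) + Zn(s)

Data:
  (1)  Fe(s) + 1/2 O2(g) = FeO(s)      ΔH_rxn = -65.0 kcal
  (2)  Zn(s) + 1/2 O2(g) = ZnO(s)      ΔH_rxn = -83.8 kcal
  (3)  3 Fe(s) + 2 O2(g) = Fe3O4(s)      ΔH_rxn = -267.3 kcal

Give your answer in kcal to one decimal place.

(1) reversed and × 2: (-2)·(-65.0) = +130.0 kcal
(2) reversed: +83.8 kcal
(3) × 3: (3)·(-267.3) = -801.9 kcal
ΔH_rxn = (+130.0) + (+83.8) + (-801.9) = -588.1 kcal

ΔH_rxn = -588.1 kcal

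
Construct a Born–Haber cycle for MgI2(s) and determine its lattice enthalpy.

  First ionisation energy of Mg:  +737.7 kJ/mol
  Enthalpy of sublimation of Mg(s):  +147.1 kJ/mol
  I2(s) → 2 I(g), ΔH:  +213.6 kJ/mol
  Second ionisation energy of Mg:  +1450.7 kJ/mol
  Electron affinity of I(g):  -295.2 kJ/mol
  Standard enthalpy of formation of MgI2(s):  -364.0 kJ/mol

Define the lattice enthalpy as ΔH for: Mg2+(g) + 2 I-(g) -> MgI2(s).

U = -2322.7 kJ/mol

ΔHf° = 1·ΔHsub + 1·(ΣIE) + 1·D(I2) + 2·EA + U
-364.0 = 1·(+147.1) + 1·(+2188.4) + 1·(+213.6) + 2·(-295.2) + U
U = -364.0 − (+1958.7) = -2322.7 kJ/mol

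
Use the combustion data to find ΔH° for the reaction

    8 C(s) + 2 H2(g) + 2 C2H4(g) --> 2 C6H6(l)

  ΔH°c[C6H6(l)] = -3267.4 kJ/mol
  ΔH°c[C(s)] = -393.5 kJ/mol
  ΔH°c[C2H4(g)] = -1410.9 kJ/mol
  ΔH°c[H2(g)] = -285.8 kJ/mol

ΔH° = -6.6 kJ/mol

Using ΔH = Σ nΔHc°(reactants) − Σ nΔHc°(products):
= [8·(-393.5) + 2·(-285.8) + 2·(-1410.9)] − [2·(-3267.4)]
= -6.6 kJ/mol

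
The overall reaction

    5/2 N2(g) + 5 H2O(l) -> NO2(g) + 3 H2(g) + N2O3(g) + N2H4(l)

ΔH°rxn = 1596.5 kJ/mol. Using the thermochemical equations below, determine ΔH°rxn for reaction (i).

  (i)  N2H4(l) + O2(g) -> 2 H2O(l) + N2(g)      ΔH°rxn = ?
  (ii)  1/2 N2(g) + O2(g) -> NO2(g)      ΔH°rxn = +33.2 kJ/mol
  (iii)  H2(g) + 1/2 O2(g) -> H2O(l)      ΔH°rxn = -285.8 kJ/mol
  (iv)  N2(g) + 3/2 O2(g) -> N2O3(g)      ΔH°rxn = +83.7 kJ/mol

(i) reversed: contributes −x
(ii) as written: +33.2 kJ/mol
(iii) reversed and × 3: (-3)·(-285.8) = +857.4 kJ/mol
(iv) as written: +83.7 kJ/mol
+1596.5 = (+33.2) + (+857.4) + (+83.7) − x
x = (+1596.5 − (+974.3)) / (-1) = -622.2 kJ/mol

ΔH°rxn = -622.2 kJ/mol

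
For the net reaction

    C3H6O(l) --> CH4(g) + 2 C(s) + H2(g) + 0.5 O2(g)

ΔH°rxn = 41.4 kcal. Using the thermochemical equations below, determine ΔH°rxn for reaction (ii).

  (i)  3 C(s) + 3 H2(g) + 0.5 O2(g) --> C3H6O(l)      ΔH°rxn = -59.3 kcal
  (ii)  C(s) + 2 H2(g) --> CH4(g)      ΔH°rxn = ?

(i) reversed: +59.3 kcal
(ii) as written: contributes x
+41.4 = (+59.3) + x
x = (+41.4 − (+59.3)) / (1) = -17.9 kcal

ΔH°rxn = -17.9 kcal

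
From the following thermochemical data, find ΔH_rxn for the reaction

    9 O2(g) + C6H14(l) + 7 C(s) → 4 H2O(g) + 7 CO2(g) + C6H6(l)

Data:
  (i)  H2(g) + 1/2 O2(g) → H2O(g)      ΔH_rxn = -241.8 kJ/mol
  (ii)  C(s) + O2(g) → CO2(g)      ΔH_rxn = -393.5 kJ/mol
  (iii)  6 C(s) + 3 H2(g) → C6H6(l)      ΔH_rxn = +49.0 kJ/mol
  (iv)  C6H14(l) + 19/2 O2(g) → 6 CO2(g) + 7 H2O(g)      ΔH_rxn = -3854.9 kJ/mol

ΔH_rxn = -3474.0 kJ/mol

(i) reversed and × 3: (-3)·(-241.8) = +725.4 kJ/mol
(ii) as written: -393.5 kJ/mol
(iii) as written: +49.0 kJ/mol
(iv) as written: -3854.9 kJ/mol
Summing the manipulated equations, ΔH_rxn = (+725.4) + (-393.5) + (+49.0) + (-3854.9) = -3474.0 kJ/mol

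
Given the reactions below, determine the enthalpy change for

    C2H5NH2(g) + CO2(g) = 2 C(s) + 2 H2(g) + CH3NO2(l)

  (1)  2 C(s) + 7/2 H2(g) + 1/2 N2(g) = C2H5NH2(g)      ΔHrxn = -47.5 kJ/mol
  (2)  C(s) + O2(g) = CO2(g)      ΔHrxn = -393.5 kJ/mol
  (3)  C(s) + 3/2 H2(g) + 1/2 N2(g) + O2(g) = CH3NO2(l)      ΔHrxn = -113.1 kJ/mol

ΔHrxn = 327.9 kJ/mol

(1) reversed: +47.5 kJ/mol
(2) reversed: +393.5 kJ/mol
(3) as written: -113.1 kJ/mol
ΔHrxn = (-1)·(-47.5) + (-1)·(-393.5) + (1)·(-113.1) = 327.9 kJ/mol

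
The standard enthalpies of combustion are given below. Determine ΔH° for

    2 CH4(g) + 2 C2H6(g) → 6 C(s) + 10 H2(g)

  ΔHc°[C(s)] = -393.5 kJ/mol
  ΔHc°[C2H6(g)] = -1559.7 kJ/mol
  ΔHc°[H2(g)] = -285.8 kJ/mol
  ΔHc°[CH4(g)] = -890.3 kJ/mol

Using ΔH = Σ nΔHc°(reactants) − Σ nΔHc°(products):
= [2·(-890.3) + 2·(-1559.7)] − [6·(-393.5) + 10·(-285.8)]
= 319.0 kJ/mol

ΔH° = 319.0 kJ/mol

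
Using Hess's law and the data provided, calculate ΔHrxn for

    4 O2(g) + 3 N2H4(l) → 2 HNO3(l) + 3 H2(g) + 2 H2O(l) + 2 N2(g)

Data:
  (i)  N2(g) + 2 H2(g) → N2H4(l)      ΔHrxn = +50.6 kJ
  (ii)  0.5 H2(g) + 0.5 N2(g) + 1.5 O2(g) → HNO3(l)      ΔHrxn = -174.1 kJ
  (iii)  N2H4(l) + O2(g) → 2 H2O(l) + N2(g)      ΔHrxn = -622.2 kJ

ΔHrxn = -1071.6 kJ

(i) reversed and × 2: (-2)·(+50.6) = -101.2 kJ
(ii) × 2 (scale by 2 for the 2 HNO3(l)): (2)·(-174.1) = -348.2 kJ
(iii) as written (H2O(l) already on the product side): -622.2 kJ
ΔHrxn = (-101.2) + (-348.2) + (-622.2) = -1071.6 kJ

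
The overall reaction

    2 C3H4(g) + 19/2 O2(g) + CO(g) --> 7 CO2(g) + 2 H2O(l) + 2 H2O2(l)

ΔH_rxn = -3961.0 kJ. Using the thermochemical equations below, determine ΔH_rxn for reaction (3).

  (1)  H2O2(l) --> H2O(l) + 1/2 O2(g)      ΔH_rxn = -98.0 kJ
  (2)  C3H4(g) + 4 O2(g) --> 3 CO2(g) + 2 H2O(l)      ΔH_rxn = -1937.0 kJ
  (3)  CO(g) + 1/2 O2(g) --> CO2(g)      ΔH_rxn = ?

ΔH_rxn = -283.0 kJ

(1) reversed and × 2 (reverse to put H2O2(l) on the product side; ×2 to match 2 H2O2(l) in the target): (-2)·(-98.0) = +196.0 kJ
(2) × 2 (×2 to match 2 C3H4(g) in the target): (2)·(-1937.0) = -3874.0 kJ
(3) as written (CO(g) already on the reactant side): contributes x
-3961.0 = (+196.0) + (-3874.0) + x
x = (-3961.0 − (-3678.0)) / (1) = -283.0 kJ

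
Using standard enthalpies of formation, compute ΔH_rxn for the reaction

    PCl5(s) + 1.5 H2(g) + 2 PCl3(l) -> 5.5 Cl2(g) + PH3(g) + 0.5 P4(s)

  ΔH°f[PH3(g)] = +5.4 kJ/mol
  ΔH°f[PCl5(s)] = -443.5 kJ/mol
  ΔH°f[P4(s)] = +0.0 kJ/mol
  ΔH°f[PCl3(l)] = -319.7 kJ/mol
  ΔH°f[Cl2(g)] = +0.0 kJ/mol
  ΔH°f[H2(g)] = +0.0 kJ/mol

ΔH°rxn = Σ nΔHf°(products) − Σ nΔHf°(reactants).
Products: 11/2·(+0.0) + 1·(+5.4) + 1/2·(+0.0) = +5.4
Reactants: 1·(-443.5) + 3/2·(+0.0) + 2·(-319.7) = -1082.9
ΔH_rxn = (+5.4) − (-1082.9) = 1088.3 kJ/mol

ΔH_rxn = 1088.3 kJ/mol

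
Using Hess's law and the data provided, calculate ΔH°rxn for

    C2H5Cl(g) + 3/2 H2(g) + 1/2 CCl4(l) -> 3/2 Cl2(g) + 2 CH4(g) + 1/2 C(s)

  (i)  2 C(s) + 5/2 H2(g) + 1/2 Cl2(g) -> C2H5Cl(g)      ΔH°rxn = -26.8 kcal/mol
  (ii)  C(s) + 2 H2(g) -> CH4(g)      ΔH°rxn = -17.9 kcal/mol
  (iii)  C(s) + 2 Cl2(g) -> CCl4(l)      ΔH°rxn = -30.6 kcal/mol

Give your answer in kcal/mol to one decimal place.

(i) reversed (reverse to put C2H5Cl(g) on the reactant side): +26.8 kcal/mol
(ii) × 2 (scale by 2 for the 2 CH4(g)): (2)·(-17.9) = -35.8 kcal/mol
(iii) reversed and × 1/2 (reverse to put CCl4(l) on the reactant side; scale by 1/2 for the 1/2 CCl4(l)): (-1/2)·(-30.6) = +15.3 kcal/mol
Combining the equations, ΔH°rxn = (-1)·(-26.8) + (2)·(-17.9) + (-1/2)·(-30.6) = 6.3 kcal/mol

ΔH°rxn = 6.3 kcal/mol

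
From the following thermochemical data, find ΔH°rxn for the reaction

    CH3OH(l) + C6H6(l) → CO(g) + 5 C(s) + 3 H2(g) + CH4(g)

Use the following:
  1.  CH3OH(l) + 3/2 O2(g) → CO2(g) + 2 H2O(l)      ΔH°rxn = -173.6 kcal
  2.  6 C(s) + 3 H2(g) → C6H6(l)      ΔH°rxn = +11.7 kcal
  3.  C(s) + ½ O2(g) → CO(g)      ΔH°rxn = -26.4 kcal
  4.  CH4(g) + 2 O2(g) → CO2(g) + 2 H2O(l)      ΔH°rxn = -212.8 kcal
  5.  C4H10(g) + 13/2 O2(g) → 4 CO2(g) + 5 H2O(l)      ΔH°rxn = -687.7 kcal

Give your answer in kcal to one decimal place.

ΔH°rxn = 1.1 kcal

eq. 1 as written (CH3OH(l) already on the reactant side): -173.6 kcal
eq. 2 reversed (C6H6(l) must end up as a reactant): -11.7 kcal
eq. 3 as written (CO(g) already on the product side): -26.4 kcal
eq. 4 reversed (CH4(g) must end up as a product): +212.8 kcal
eq. 5: not needed (C4H10(g) appears nowhere else).
By Hess's law, ΔH°rxn = (-173.6) + (-11.7) + (-26.4) + (+212.8) = 1.1 kcal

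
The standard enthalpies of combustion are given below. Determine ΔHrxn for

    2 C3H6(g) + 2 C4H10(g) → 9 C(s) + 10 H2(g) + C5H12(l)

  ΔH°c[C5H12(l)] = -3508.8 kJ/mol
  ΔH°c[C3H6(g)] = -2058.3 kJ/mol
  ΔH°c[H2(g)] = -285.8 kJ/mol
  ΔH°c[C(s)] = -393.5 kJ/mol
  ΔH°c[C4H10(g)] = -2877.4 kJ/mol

ΔHrxn = 36.9 kJ/mol

Using ΔH = Σ nΔHc°(reactants) − Σ nΔHc°(products):
= [2·(-2058.3) + 2·(-2877.4)] − [9·(-393.5) + 10·(-285.8) + 1·(-3508.8)]
= 36.9 kJ/mol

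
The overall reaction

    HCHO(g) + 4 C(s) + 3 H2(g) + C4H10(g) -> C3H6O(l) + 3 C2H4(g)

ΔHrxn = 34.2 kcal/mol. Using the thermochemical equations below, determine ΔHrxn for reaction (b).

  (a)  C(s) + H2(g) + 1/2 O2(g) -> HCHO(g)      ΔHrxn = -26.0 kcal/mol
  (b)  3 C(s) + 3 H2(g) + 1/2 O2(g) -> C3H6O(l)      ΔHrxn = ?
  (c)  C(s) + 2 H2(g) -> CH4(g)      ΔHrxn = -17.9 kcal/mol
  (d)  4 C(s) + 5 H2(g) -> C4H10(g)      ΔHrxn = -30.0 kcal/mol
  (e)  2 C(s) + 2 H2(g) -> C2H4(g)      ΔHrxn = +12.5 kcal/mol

ΔHrxn = -59.3 kcal/mol

(a) reversed (HCHO(g) must end up as a reactant): +26.0 kcal/mol
(b) as written (C3H6O(l) already on the product side): contributes x
(c): not needed (CH4(g) appears nowhere else).
(d) reversed (C4H10(g) must end up as a reactant): +30.0 kcal/mol
(e) × 3 (scale by 3 for the 3 C2H4(g)): (3)·(+12.5) = +37.5 kcal/mol
+34.2 = (+26.0) + (+30.0) + (+37.5) + x
x = (+34.2 − (+93.5)) / (1) = -59.3 kcal/mol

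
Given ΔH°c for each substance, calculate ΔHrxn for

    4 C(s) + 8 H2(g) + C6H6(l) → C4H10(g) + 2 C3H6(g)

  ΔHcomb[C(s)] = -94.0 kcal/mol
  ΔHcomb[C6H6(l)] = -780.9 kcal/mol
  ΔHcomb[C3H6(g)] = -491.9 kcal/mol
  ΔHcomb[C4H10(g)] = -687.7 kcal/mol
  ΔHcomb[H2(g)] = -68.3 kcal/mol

With combustion enthalpies, reactants minus products:
= [4·(-94.0) + 8·(-68.3) + 1·(-780.9)] − [1·(-687.7) + 2·(-491.9)]
= -31.8 kcal/mol

ΔHrxn = -31.8 kcal/mol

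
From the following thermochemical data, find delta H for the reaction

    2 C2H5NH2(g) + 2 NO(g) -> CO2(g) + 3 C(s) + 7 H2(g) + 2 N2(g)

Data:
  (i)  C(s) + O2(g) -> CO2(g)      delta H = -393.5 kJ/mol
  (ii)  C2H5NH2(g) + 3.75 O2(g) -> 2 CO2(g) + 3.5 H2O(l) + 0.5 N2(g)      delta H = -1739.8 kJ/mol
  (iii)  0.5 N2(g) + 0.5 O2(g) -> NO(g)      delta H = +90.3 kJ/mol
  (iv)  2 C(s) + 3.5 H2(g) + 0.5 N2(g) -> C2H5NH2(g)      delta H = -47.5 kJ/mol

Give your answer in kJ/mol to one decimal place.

delta H = -479.1 kJ/mol

(i) as written: -393.5 kJ/mol
(ii): not needed.
(iii) reversed and × 2: (-2)·(+90.3) = -180.6 kJ/mol
(iv) reversed and × 2: (-2)·(-47.5) = +95.0 kJ/mol
Since enthalpy is a state function, delta H = (-393.5) + (-180.6) + (+95.0) = -479.1 kJ/mol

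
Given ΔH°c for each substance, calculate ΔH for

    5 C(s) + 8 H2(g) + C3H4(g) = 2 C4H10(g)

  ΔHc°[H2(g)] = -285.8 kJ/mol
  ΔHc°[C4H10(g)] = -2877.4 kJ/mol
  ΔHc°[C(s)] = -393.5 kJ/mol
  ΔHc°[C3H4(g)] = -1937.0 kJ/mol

ΔH = -436.1 kJ/mol

Using ΔH = Σ nΔHc°(reactants) − Σ nΔHc°(products):
= [5·(-393.5) + 8·(-285.8) + 1·(-1937.0)] − [2·(-2877.4)]
= -436.1 kJ/mol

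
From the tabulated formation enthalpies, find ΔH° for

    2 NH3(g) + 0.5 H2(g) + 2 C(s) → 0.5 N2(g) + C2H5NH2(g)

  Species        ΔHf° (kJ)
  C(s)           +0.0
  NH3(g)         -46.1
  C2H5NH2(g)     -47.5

Products: 1/2·(+0.0) + 1·(-47.5) = -47.5
Reactants: 2·(-46.1) + 1/2·(+0.0) + 2·(+0.0) = -92.2
ΔH° = (-47.5) − (-92.2) = 44.7 kJ

ΔH° = 44.7 kJ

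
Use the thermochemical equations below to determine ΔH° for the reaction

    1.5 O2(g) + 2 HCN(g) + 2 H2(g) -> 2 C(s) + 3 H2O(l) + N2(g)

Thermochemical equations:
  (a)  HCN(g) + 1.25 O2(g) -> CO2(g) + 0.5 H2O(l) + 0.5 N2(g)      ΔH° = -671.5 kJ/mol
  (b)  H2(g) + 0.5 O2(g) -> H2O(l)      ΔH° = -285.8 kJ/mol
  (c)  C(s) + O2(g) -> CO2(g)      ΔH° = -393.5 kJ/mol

(a) × 2: (2)·(-671.5) = -1343.0 kJ/mol
(b) × 2: (2)·(-285.8) = -571.6 kJ/mol
(c) reversed and × 2: (-2)·(-393.5) = +787.0 kJ/mol
ΔH° = (-1343.0) + (-571.6) + (+787.0) = -1127.6 kJ/mol

ΔH° = -1127.6 kJ/mol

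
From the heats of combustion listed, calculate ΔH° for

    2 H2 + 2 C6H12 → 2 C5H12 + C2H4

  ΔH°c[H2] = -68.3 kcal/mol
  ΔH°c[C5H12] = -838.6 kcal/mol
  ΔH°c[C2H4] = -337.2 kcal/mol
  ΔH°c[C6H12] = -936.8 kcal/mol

Using ΔH = Σ nΔHc°(reactants) − Σ nΔHc°(products):
= [2·(-68.3) + 2·(-936.8)] − [2·(-838.6) + 1·(-337.2)]
= 4.2 kcal/mol

ΔH° = 4.2 kcal/mol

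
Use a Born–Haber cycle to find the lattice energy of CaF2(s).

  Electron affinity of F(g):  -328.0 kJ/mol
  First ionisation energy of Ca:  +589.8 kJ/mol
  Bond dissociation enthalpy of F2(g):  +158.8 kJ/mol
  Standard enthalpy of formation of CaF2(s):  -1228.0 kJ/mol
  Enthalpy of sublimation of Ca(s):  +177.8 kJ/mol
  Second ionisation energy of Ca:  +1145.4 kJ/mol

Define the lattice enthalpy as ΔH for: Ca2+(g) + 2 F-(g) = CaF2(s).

U = -2643.8 kJ/mol

ΔHf° = 1·ΔHsub + 1·(ΣIE) + 1·D(F2) + 2·EA + U
-1228.0 = 1·(+177.8) + 1·(+1735.2) + 1·(+158.8) + 2·(-328.0) + U
U = -1228.0 − (+1415.8) = -2643.8 kJ/mol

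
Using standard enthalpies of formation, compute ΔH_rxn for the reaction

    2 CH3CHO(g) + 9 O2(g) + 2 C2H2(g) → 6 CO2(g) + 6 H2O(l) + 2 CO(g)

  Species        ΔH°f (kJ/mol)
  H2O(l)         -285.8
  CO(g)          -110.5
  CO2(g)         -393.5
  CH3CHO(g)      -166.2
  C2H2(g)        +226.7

ΔH_rxn = -4417.8 kJ/mol

Products: 6·(-393.5) + 6·(-285.8) + 2·(-110.5) = -4296.8
Reactants: 2·(-166.2) + 9·(+0.0) + 2·(+226.7) = +121.0
ΔH_rxn = (-4296.8) − (+121.0) = -4417.8 kJ/mol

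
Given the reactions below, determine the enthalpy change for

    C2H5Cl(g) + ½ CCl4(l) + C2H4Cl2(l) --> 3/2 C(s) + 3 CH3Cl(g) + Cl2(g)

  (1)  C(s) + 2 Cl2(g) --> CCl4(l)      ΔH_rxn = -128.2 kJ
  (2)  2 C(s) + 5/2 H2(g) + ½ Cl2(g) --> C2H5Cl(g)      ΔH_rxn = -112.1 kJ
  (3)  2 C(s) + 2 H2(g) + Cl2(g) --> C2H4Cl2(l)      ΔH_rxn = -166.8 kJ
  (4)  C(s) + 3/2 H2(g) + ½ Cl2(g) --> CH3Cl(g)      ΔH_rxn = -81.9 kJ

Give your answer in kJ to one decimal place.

(1) reversed and × 1/2: (-1/2)·(-128.2) = +64.1 kJ
(2) reversed: +112.1 kJ
(3) reversed: +166.8 kJ
(4) × 3: (3)·(-81.9) = -245.7 kJ
By Hess's law, ΔH_rxn = (-1/2)·(-128.2) + (-1)·(-112.1) + (-1)·(-166.8) + (3)·(-81.9) = 97.3 kJ

ΔH_rxn = 97.3 kJ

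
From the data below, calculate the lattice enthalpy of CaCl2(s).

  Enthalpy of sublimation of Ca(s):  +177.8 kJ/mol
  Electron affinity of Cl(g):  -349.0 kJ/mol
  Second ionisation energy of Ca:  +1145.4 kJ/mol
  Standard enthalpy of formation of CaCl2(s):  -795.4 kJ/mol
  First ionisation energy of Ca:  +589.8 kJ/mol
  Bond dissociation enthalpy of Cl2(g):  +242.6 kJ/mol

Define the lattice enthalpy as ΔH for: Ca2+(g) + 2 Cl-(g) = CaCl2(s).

U = -2253.0 kJ/mol

ΔHf° = 1·ΔHsub + 1·(ΣIE) + 1·D(Cl2) + 2·EA + U
-795.4 = 1·(+177.8) + 1·(+1735.2) + 1·(+242.6) + 2·(-349.0) + U
U = -795.4 − (+1457.6) = -2253.0 kJ/mol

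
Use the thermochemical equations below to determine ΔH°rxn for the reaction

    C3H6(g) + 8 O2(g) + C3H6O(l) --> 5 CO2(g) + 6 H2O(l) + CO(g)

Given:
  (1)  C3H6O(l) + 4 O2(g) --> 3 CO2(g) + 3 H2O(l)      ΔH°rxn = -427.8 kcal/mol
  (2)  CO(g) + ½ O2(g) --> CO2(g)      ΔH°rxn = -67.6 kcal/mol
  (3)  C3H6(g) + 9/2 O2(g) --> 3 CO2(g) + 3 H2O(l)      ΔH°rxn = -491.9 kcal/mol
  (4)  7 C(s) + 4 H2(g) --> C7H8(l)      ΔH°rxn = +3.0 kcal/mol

ΔH°rxn = -852.1 kcal/mol

(1) as written: -427.8 kcal/mol
(2) reversed: +67.6 kcal/mol
(3) as written: -491.9 kcal/mol
(4): not needed.
ΔH°rxn = (-427.8) + (+67.6) + (-491.9) = -852.1 kcal/mol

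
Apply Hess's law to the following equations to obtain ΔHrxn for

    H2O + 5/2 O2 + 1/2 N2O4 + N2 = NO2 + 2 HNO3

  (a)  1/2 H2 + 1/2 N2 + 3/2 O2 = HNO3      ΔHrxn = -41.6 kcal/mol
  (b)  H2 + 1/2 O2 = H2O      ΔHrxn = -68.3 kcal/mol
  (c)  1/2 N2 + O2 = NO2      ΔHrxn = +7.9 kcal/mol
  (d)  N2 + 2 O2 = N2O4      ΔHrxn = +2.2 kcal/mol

ΔHrxn = -8.1 kcal/mol

(a) × 2: (2)·(-41.6) = -83.2 kcal/mol
(b) reversed: +68.3 kcal/mol
(c) as written: +7.9 kcal/mol
(d) reversed and × 1/2: (-1/2)·(+2.2) = -1.1 kcal/mol
By Hess's law, ΔHrxn = (2)·(-41.6) + (-1)·(-68.3) + (1)·(+7.9) + (-1/2)·(+2.2) = -8.1 kcal/mol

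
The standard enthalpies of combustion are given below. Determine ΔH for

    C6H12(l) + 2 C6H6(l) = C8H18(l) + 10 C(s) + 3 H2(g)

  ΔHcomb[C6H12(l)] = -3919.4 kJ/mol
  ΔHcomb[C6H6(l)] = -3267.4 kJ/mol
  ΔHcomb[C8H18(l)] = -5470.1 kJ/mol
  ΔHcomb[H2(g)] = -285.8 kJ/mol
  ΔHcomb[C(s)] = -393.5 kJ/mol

ΔH = -191.7 kJ/mol

With combustion enthalpies, reactants minus products:
= [1·(-3919.4) + 2·(-3267.4)] − [1·(-5470.1) + 10·(-393.5) + 3·(-285.8)]
= -191.7 kJ/mol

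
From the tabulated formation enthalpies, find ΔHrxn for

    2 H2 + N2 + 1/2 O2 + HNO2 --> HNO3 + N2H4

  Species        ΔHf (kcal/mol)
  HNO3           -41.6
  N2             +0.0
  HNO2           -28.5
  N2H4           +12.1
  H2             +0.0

ΔHrxn = -1.0 kcal/mol

Products: 1·(-41.6) + 1·(+12.1) = -29.5
Reactants: 2·(+0.0) + 1·(+0.0) + 1/2·(+0.0) + 1·(-28.5) = -28.5
ΔHrxn = (-29.5) − (-28.5) = -1.0 kcal/mol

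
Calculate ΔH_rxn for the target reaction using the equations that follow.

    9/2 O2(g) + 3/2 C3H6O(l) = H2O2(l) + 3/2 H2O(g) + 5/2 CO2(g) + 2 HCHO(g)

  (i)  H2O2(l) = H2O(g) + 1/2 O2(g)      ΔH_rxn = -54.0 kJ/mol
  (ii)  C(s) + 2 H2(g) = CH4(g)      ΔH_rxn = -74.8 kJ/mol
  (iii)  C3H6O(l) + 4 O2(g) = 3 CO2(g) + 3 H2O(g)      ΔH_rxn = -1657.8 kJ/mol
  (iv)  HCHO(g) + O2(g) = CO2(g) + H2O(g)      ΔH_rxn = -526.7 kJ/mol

ΔH_rxn = -1379.3 kJ/mol

(i) reversed: +54.0 kJ/mol
(ii): not needed.
(iii) × 3/2: (3/2)·(-1657.8) = -2486.7 kJ/mol
(iv) reversed and × 2: (-2)·(-526.7) = +1053.4 kJ/mol
Since enthalpy is a state function, ΔH_rxn = (+54.0) + (-2486.7) + (+1053.4) = -1379.3 kJ/mol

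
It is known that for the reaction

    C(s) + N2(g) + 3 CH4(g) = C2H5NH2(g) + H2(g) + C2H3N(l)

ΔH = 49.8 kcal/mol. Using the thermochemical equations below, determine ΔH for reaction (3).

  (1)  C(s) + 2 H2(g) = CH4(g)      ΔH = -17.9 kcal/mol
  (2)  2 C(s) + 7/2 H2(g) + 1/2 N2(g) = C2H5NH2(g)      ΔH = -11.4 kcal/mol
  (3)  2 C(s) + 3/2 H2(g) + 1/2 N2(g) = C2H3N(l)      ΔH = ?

ΔH = 7.5 kcal/mol

(1) reversed and × 3: (-3)·(-17.9) = +53.7 kcal/mol
(2) as written: -11.4 kcal/mol
(3) as written: contributes x
+49.8 = (+53.7) + (-11.4) + x
x = (+49.8 − (+42.3)) / (1) = 7.5 kcal/mol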